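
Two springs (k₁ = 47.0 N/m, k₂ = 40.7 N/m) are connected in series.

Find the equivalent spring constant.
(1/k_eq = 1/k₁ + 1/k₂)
1/k_eq = 1/47.0 + 1/40.7 = 0.045847; k_eq = 21.81 N/m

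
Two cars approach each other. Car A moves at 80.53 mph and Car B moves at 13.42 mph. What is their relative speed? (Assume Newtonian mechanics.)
v_rel = v_A + v_B = 80.53 + 13.42 = 93.95 mph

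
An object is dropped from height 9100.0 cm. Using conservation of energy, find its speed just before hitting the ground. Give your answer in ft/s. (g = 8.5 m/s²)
mgh = ½mv² → v = √(2gh) = √(2×8.5×91) = 39.33 m/s = 129.0 ft/s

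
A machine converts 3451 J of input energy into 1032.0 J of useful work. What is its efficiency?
η = W_out/W_in = 1032.0/3451 = 0.299 = 29.9%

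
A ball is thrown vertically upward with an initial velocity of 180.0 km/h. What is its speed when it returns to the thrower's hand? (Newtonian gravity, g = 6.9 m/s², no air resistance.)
By conservation of energy, the ball returns at the same speed = 180.0 km/h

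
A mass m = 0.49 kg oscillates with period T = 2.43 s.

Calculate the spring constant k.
T = 2π√(m/k) → k = m(2π/T)² = 0.49×(2π/2.43)² = 3.276 N/m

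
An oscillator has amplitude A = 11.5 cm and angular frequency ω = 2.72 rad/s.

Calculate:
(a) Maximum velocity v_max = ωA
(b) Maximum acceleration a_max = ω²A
v_max = ωA = 2.72×0.115 = 0.3128 m/s
a_max = ω²A = 2.72²×0.115 = 0.8508 m/s²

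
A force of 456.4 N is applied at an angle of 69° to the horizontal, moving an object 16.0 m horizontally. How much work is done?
W = Fd cosθ = 456.4×16.0×cos(69°) = 2616.9 J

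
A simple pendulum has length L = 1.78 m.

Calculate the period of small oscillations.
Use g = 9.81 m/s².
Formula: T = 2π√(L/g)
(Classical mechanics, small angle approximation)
T = 2π√(L/g) = 2π√(1.78/9.81) = 2.676 s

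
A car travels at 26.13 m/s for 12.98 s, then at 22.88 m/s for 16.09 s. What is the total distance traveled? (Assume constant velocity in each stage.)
d₁ = v₁t₁ = 26.13 × 12.98 = 339.167 m
d₂ = v₂t₂ = 22.88 × 16.09 = 368.139 m
d_total = 339.167 + 368.139 = 707.31 m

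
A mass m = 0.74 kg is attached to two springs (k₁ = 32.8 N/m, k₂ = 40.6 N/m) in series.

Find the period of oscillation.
k_eq = k₁k₂/(k₁+k₂) = 18.14 N/m
T = 2π√(m/k_eq) = 2π√(0.74/18.14) = 1.269 s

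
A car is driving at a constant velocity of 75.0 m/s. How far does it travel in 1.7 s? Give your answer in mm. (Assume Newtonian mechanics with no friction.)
d = vt (with unit conversion) = 127500.0 mm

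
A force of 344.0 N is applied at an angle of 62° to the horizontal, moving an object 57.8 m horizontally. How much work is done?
W = Fd cosθ = 344.0×57.8×cos(62°) = 9334.6 J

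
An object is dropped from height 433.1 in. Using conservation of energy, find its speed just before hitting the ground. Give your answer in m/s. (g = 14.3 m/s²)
mgh = ½mv² → v = √(2gh) = √(2×14.3×11) = 17.74 m/s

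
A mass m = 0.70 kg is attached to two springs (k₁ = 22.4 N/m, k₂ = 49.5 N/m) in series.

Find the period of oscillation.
k_eq = k₁k₂/(k₁+k₂) = 15.42 N/m
T = 2π√(m/k_eq) = 2π√(0.7/15.42) = 1.339 s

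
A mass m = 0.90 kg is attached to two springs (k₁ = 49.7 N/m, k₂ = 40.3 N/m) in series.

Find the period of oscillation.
k_eq = k₁k₂/(k₁+k₂) = 22.25 N/m
T = 2π√(m/k_eq) = 2π√(0.9/22.25) = 1.264 s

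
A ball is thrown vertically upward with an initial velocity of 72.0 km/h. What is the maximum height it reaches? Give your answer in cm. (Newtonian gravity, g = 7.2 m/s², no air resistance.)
h_max = v₀²/(2g) (with unit conversion) = 2778.0 cm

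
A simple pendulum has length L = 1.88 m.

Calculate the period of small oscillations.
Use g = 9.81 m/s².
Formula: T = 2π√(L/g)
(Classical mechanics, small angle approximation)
T = 2π√(L/g) = 2π√(1.88/9.81) = 2.751 s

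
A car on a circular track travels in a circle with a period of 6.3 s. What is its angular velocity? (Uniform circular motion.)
ω = 2π/T = 2π/6.3 = 0.9973 rad/s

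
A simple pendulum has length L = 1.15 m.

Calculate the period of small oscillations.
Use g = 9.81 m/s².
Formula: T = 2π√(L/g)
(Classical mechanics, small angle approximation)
T = 2π√(L/g) = 2π√(1.15/9.81) = 2.151 s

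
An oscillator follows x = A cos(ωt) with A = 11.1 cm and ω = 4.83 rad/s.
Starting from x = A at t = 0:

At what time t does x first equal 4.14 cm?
cos(ωt) = x/A = 4.14/11.1 = 0.373
ωt = arccos(0.373) = 1.189 rad
t = 1.189/4.83 = 0.2461 s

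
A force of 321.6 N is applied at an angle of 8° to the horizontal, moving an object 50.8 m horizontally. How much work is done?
W = Fd cosθ = 321.6×50.8×cos(8°) = 16178.0 J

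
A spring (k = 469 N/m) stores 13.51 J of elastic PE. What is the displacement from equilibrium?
PE = ½kx² → x = √(2PE/k) = √(2×13.51/469) = 0.24 m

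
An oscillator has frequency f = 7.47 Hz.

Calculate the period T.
T = 1/f = 1/7.47 = 0.1339 s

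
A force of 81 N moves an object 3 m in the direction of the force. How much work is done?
W = Fd = 81×3 = 243.0 J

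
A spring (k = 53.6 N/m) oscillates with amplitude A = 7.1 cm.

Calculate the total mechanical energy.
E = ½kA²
E = ½kA² = ½×53.6×(0.071)² = 0.1351 J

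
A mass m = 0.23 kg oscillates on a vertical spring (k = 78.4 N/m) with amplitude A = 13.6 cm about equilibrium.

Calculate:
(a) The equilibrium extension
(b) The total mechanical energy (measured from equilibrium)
x_eq = mg/k = 0.23×9.81/78.4 = 0.02878 m = 2.878 cm
E = ½kA² = ½×78.4×(0.136)² = 0.725 J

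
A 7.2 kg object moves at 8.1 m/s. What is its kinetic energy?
KE = ½mv² = ½×7.2×8.1² = 236.196 J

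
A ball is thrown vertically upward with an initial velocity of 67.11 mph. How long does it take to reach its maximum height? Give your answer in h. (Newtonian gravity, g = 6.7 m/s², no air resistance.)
t_up = v₀/g (with unit conversion) = 0.001244 h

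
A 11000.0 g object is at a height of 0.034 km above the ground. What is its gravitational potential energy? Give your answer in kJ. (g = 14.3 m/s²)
PE = mgh = 11 kg × 14.3 m/s² × 34 m = 5348 J = 5.348 kJ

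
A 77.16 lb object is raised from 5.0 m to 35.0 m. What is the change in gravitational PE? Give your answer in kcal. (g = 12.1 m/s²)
ΔPE = mg(h₂ − h₁) = 35 kg × 12.1 m/s² × (35 − 5) m = 1.27e+04 J = 3.036 kcal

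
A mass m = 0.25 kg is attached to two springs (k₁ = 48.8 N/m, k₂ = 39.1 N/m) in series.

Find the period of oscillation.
k_eq = k₁k₂/(k₁+k₂) = 21.71 N/m
T = 2π√(m/k_eq) = 2π√(0.25/21.71) = 0.6743 s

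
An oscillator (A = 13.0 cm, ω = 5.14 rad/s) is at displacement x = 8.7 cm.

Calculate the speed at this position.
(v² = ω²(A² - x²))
v = ω√(A² − x²) = 5.14×√(0.13² − 0.087²) = 0.4965 m/s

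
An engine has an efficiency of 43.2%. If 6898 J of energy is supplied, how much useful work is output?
W_out = η × W_in = 0.432 × 6898 = 2979.9 J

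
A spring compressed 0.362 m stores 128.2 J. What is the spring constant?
PE = ½kx² → k = 2PE/x² = 2×128.2/0.362² = 1957.0 N/m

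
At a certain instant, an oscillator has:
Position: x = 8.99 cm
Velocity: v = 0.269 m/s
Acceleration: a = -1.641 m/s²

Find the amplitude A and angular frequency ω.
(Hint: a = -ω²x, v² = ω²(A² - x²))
a = −ω²x → ω = √(|a|/x) = √(1.641/0.0899) = 4.272 rad/s
v² = ω²(A² − x²) → A = √(x² + v²/ω²) = √(0.0899² + 0.269²/4.272²) = 0.1098 m = 10.98 cm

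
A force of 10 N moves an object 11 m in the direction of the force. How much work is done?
W = Fd = 10×11 = 110.0 J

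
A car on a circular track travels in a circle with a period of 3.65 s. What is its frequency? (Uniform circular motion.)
f = 1/T = 1/3.65 = 0.274 Hz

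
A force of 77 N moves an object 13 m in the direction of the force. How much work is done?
W = Fd = 77×13 = 1001.0 J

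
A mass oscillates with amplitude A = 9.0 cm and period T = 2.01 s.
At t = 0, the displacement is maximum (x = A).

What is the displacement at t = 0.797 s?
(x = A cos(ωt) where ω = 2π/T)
ω = 2π/T = 2π/2.01 = 3.126 rad/s
x = A cos(ωt) = 9.0×cos(3.126×0.797) = -7.164 cm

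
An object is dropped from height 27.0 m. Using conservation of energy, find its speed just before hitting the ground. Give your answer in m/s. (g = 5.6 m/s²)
mgh = ½mv² → v = √(2gh) = √(2×5.6×27) = 17.39 m/s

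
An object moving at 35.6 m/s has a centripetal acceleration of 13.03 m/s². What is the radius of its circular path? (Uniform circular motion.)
r = v²/a_c = 35.6²/13.03 = 97.26 m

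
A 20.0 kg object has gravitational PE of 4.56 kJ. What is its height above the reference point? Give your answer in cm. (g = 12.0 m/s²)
PE = mgh → h = PE/(mg) = 4560 J / (20 kg × 12.0 m/s²) = 19 m = 1900.0 cm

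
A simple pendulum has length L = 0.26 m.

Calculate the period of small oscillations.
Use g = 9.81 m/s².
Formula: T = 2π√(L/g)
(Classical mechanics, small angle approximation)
T = 2π√(L/g) = 2π√(0.26/9.81) = 1.023 s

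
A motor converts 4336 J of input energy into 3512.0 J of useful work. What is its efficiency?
η = W_out/W_in = 3512.0/4336 = 0.81 = 81.0%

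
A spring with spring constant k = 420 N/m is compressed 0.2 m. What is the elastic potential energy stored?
PE = ½kx² = ½×420×0.2² = 8.4 J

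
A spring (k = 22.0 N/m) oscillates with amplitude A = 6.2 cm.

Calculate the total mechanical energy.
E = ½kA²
E = ½kA² = ½×22.0×(0.062)² = 0.04228 J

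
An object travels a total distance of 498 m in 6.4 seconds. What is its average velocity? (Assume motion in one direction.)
v_avg = Δd / Δt = 498 / 6.4 = 77.81 m/s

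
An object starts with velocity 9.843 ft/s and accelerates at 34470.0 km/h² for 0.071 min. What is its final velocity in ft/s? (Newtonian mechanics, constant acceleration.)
v = v₀ + at (with unit conversion) = 47.02 ft/s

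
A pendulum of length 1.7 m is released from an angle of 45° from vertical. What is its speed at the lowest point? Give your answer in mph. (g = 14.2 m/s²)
h = L(1 − cosθ) = 1.7×(1 − cos45°) = 0.4979 m
v = √(2gh) = √(2×14.2×0.4979) = 3.76 m/s = 8.412 mph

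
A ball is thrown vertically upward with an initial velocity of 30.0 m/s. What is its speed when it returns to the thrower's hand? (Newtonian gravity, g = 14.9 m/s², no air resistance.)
By conservation of energy, the ball returns at the same speed = 30.0 m/s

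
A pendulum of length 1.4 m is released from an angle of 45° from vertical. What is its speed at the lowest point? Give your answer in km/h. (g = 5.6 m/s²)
h = L(1 − cosθ) = 1.4×(1 − cos45°) = 0.4101 m
v = √(2gh) = √(2×5.6×0.4101) = 2.143 m/s = 7.715 km/h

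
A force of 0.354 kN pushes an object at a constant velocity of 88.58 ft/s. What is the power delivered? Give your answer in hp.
P = Fv = 354 N × 27 m/s = 9558 W = 12.82 hp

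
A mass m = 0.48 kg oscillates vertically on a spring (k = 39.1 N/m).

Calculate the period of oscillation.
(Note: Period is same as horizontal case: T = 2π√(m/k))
T = 2π√(m/k) = 2π√(0.48/39.1) = 0.6962 s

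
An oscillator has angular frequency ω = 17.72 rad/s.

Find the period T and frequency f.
T = 2π/ω = 2π/17.72 = 0.3546 s; f = ω/2π = 2.82 Hz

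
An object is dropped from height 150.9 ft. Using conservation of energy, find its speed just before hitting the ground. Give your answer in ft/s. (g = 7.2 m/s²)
mgh = ½mv² → v = √(2gh) = √(2×7.2×45.99) = 25.74 m/s = 84.43 ft/s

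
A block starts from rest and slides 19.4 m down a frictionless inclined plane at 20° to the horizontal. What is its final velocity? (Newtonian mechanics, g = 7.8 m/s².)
a = g sin(θ) = 7.8 × sin(20°) = 2.67 m/s²
v = √(2ad) = √(2 × 2.67 × 19.4) = 10.17 m/s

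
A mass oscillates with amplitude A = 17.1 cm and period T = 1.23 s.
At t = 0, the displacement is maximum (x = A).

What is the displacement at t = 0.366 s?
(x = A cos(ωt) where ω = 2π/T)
ω = 2π/T = 2π/1.23 = 5.108 rad/s
x = A cos(ωt) = 17.1×cos(5.108×0.366) = -5.034 cm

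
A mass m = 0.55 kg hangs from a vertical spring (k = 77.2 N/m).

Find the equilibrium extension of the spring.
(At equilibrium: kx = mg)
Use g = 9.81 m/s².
x_eq = mg/k = 0.55×9.81/77.2 = 0.06989 m = 6.989 cm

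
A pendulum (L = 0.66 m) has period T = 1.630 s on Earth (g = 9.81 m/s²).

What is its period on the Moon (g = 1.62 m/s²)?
T = 2π√(L/g), so T_moon/T_earth = √(g_earth/g_moon)
T_moon = 2π√(0.66/1.62) = 4.01 s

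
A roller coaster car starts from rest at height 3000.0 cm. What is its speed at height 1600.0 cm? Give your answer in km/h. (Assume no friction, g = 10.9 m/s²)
mgh₁ = ½mv₂² + mgh₂ → v₂ = √(2g(h₁−h₂)) = √(2×10.9×(30−16)) = 17.47 m/s = 62.89 km/h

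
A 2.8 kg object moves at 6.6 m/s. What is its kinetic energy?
KE = ½mv² = ½×2.8×6.6² = 60.984 J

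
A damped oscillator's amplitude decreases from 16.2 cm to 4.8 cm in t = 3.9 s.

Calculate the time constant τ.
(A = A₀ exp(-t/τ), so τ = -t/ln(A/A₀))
A/A₀ = 4.8/16.2 = 0.2963; ln(A/A₀) = -1.216
τ = −t/ln(A/A₀) = −3.9/-1.216 = 3.206 s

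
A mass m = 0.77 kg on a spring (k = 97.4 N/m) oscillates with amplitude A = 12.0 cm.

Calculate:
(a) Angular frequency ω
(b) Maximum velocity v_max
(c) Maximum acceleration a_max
ω = √(k/m) = √(97.4/0.77) = 11.25 rad/s
v_max = ωA = 11.25×0.12 = 1.35 m/s
a_max = ω²A = 11.25²×0.12 = 15.18 m/s²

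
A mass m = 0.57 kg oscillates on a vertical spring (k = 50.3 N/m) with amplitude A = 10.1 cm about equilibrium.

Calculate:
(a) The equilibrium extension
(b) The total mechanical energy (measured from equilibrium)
x_eq = mg/k = 0.57×9.81/50.3 = 0.1112 m = 11.12 cm
E = ½kA² = ½×50.3×(0.101)² = 0.2566 J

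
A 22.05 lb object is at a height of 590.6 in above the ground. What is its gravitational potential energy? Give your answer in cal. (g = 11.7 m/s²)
PE = mgh = 10 kg × 11.7 m/s² × 15 m = 1755 J = 419.6 cal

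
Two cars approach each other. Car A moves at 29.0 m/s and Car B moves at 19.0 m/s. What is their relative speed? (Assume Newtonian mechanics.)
v_rel = v_A + v_B = 29.0 + 19.0 = 48.0 m/s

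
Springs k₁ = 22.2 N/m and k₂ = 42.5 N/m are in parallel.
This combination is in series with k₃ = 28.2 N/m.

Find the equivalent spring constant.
k₁₂ = k₁ + k₂ = 64.7 N/m (parallel)
1/k_eq = 1/k₁₂ + 1/k₃ → k_eq = 19.64 N/m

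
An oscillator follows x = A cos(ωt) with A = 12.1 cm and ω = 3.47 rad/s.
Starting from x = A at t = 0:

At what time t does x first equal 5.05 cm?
cos(ωt) = x/A = 5.05/12.1 = 0.4174
ωt = arccos(0.4174) = 1.14 rad
t = 1.14/3.47 = 0.3286 s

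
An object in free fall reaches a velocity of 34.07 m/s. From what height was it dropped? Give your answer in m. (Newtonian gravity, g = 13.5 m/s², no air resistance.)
h = v²/(2g) = 42.99 m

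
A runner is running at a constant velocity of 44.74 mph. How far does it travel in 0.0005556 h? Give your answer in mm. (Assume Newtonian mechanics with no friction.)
d = vt (with unit conversion) = 40000.0 mm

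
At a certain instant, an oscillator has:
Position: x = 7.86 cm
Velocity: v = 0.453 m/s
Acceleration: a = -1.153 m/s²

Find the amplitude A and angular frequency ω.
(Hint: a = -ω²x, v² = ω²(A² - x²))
a = −ω²x → ω = √(|a|/x) = √(1.153/0.0786) = 3.83 rad/s
v² = ω²(A² − x²) → A = √(x² + v²/ω²) = √(0.0786² + 0.453²/3.83²) = 0.142 m = 14.2 cm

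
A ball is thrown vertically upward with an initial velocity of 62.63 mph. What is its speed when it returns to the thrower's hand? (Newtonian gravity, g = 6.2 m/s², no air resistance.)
By conservation of energy, the ball returns at the same speed = 62.63 mph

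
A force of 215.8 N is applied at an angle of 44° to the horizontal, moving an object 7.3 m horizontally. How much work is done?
W = Fd cosθ = 215.8×7.3×cos(44°) = 1133.2 J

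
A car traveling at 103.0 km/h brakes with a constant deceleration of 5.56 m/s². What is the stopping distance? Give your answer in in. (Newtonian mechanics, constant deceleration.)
d = v₀² / (2a) (with unit conversion) = 2898.0 in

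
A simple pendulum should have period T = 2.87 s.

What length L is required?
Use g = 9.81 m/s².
T = 2π√(L/g) → L = g(T/2π)² = 9.81×(2.87/2π)² = 2.047 m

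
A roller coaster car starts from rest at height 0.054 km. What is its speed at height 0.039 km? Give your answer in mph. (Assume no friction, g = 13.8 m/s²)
mgh₁ = ½mv₂² + mgh₂ → v₂ = √(2g(h₁−h₂)) = √(2×13.8×(54−39)) = 20.35 m/s = 45.51 mph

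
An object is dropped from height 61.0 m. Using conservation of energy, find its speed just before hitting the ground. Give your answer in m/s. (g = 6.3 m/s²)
mgh = ½mv² → v = √(2gh) = √(2×6.3×61) = 27.72 m/s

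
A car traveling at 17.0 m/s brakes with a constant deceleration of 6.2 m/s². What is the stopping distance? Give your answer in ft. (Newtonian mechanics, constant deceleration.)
d = v₀² / (2a) (with unit conversion) = 76.46 ft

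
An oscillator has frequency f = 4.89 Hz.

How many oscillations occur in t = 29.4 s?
n = f×t = 4.89×29.4 = 143.8 oscillations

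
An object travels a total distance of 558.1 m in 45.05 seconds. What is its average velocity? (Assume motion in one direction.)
v_avg = Δd / Δt = 558.1 / 45.05 = 12.39 m/s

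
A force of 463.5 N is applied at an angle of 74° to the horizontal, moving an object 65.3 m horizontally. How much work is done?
W = Fd cosθ = 463.5×65.3×cos(74°) = 8342.6 J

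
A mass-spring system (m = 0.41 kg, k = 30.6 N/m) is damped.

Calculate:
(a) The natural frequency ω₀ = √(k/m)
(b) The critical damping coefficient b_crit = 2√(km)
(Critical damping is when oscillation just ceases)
ω₀ = √(k/m) = √(30.6/0.41) = 8.639 rad/s
b_crit = 2√(km) = 2√(30.6×0.41) = 7.084 kg/s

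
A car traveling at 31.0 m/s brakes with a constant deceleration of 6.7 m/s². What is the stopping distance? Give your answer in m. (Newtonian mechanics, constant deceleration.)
d = v₀² / (2a) = 71.72 m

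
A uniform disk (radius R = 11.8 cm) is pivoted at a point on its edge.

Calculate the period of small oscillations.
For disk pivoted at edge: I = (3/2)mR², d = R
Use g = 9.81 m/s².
I/m = (3/2)R² = 0.02089 m²; d = R = 0.118 m
T = 2π√((3/2)R²/(gR)) = 2π√(3R/(2g)) = 0.844 s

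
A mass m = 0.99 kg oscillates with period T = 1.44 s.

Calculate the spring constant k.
T = 2π√(m/k) → k = m(2π/T)² = 0.99×(2π/1.44)² = 18.85 N/m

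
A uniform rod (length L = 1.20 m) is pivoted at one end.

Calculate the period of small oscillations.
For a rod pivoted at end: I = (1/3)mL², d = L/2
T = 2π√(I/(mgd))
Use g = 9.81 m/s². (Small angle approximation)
I/m = (1/3)L² = 0.48 m²; d = L/2 = 0.6 m
T = 2π√(I/(mgd)) = 2π√(0.48/(9.81×0.6)) = 1.794 s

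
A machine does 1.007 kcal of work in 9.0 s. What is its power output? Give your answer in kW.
P = W/t = 4213 J / 9 s = 468.1 W = 0.4681 kW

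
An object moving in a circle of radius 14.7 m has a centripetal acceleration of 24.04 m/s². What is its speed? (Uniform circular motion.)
v = √(a_c × r) = √(24.04 × 14.7) = 18.8 m/s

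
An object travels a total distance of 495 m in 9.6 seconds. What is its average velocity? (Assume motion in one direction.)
v_avg = Δd / Δt = 495 / 9.6 = 51.56 m/s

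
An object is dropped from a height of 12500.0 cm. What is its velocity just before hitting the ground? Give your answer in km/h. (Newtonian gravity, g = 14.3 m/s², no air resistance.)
v = √(2gh) (with unit conversion) = 215.2 km/h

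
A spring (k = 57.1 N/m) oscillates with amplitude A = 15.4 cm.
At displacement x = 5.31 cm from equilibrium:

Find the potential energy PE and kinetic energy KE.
E_total = ½kA² = ½×57.1×(0.154)² = 0.6771 J
PE = ½kx² = ½×57.1×(0.0531)² = 0.0805 J
KE = E_total − PE = 0.5966 J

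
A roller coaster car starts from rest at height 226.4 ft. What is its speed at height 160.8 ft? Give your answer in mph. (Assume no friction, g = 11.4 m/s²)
mgh₁ = ½mv₂² + mgh₂ → v₂ = √(2g(h₁−h₂)) = √(2×11.4×(69.01−49.01)) = 21.35 m/s = 47.76 mph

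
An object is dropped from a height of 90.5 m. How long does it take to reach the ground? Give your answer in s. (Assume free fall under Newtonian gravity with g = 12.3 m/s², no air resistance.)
t = √(2h/g) = 3.836 s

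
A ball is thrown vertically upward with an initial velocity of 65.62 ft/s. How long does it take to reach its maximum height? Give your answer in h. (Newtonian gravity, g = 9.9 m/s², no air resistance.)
t_up = v₀/g (with unit conversion) = 0.0005612 h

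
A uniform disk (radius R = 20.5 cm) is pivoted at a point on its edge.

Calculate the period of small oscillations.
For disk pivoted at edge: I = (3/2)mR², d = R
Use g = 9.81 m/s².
I/m = (3/2)R² = 0.06304 m²; d = R = 0.205 m
T = 2π√((3/2)R²/(gR)) = 2π√(3R/(2g)) = 1.112 s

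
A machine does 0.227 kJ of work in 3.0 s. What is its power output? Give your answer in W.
P = W/t = 227 J / 3 s = 75.67 W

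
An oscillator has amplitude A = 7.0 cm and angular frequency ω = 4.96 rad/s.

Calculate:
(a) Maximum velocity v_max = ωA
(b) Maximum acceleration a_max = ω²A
v_max = ωA = 4.96×0.07 = 0.3472 m/s
a_max = ω²A = 4.96²×0.07 = 1.722 m/s²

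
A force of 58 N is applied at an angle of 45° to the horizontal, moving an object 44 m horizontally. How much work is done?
W = Fd cosθ = 58×44×cos(45°) = 1804.5 J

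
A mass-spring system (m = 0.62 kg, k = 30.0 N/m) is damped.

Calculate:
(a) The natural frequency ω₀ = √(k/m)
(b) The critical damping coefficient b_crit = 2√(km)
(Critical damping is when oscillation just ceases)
ω₀ = √(k/m) = √(30.0/0.62) = 6.956 rad/s
b_crit = 2√(km) = 2√(30.0×0.62) = 8.626 kg/s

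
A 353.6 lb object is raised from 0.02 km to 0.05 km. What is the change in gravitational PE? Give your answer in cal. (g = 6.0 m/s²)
ΔPE = mg(h₂ − h₁) = 160.4 kg × 6.0 m/s² × (50 − 20) m = 2.887e+04 J = 6900.0 cal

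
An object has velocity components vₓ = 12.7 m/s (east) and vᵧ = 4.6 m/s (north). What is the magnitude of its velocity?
|v| = √(vₓ² + vᵧ²) = √(12.7² + 4.6²) = √(182.45) = 13.51 m/s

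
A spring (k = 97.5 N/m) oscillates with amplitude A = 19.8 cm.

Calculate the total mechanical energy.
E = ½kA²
E = ½kA² = ½×97.5×(0.198)² = 1.911 J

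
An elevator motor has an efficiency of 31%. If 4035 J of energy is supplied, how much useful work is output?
W_out = η × W_in = 0.31 × 4035 = 1250.8 J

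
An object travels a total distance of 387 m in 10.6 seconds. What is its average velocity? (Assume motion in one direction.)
v_avg = Δd / Δt = 387 / 10.6 = 36.51 m/s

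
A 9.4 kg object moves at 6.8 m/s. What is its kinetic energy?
KE = ½mv² = ½×9.4×6.8² = 217.328 J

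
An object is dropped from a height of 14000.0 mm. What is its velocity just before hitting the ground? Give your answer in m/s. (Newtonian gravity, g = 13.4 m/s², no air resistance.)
v = √(2gh) (with unit conversion) = 19.37 m/s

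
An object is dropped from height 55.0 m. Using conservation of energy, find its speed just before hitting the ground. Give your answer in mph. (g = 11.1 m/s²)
mgh = ½mv² → v = √(2gh) = √(2×11.1×55) = 34.94 m/s = 78.16 mph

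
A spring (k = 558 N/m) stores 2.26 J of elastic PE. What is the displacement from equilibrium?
PE = ½kx² → x = √(2PE/k) = √(2×2.26/558) = 0.09 m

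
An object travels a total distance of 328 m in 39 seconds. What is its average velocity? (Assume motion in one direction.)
v_avg = Δd / Δt = 328 / 39 = 8.41 m/s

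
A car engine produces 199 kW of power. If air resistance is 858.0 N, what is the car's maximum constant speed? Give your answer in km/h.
P = Fv → v = P/F = 199000 W / 858 N = 231.9 m/s = 835.0 km/h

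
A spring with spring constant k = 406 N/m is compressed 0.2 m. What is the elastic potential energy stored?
PE = ½kx² = ½×406×0.2² = 8.12 J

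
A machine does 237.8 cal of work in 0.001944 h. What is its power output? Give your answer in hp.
P = W/t = 995 J / 6.998 s = 142.2 W = 0.1907 hp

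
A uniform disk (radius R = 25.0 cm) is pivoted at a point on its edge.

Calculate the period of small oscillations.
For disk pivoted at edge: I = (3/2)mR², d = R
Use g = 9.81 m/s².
I/m = (3/2)R² = 0.09375 m²; d = R = 0.25 m
T = 2π√((3/2)R²/(gR)) = 2π√(3R/(2g)) = 1.228 s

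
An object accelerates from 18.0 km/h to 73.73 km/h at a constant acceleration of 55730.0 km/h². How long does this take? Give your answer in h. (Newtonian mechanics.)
t = (v - v₀)/a (with unit conversion) = 0.001 h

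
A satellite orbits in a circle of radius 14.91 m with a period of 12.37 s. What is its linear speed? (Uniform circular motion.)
v = 2πr/T = 2π×14.91/12.37 = 7.57 m/s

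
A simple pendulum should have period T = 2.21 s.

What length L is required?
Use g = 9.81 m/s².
T = 2π√(L/g) → L = g(T/2π)² = 9.81×(2.21/2π)² = 1.214 m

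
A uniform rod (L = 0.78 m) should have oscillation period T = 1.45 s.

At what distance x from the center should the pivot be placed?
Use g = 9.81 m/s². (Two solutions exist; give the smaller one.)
T = 2π√((L²/12 + x²)/(gx)). Let c = T²g/(4π²) = 0.5225.
x² − cx + L²/12 = 0 → x = (c − √(c² − L²/3))/2 = 0.1288 m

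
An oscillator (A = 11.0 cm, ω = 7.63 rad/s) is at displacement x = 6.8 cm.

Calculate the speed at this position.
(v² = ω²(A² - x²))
v = ω√(A² − x²) = 7.63×√(0.11² − 0.068²) = 0.6597 m/s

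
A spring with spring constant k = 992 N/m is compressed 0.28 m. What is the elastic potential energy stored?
PE = ½kx² = ½×992×0.28² = 38.89 J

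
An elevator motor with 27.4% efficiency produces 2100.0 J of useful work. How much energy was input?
W_in = W_out/η = 2100.0/0.274 = 7664.2 J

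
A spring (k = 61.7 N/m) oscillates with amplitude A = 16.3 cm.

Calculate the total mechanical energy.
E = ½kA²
E = ½kA² = ½×61.7×(0.163)² = 0.8197 J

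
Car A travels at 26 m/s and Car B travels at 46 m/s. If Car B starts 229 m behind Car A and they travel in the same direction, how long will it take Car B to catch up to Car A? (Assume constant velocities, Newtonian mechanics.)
Relative speed: v_rel = 46 - 26 = 20 m/s
Time to catch: t = d₀/v_rel = 229/20 = 11.45 s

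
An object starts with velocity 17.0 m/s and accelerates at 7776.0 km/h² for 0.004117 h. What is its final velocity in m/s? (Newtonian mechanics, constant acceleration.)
v = v₀ + at (with unit conversion) = 25.89 m/s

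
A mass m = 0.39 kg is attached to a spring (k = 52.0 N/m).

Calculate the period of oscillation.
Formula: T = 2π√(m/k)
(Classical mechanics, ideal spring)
T = 2π√(m/k) = 2π√(0.39/52.0) = 0.5441 s; f = 1/T = 1.838 Hz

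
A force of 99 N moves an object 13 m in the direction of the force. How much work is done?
W = Fd = 99×13 = 1287.0 J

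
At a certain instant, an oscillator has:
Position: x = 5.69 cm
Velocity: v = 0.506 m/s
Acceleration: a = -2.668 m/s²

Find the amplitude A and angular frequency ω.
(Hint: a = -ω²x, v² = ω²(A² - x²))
a = −ω²x → ω = √(|a|/x) = √(2.668/0.0569) = 6.848 rad/s
v² = ω²(A² − x²) → A = √(x² + v²/ω²) = √(0.0569² + 0.506²/6.848²) = 0.09326 m = 9.326 cm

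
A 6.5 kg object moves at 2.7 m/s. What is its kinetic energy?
KE = ½mv² = ½×6.5×2.7² = 23.6925 J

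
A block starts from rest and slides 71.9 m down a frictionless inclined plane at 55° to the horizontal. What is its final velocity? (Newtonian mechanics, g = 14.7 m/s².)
a = g sin(θ) = 14.7 × sin(55°) = 12.04 m/s²
v = √(2ad) = √(2 × 12.04 × 71.9) = 41.61 m/s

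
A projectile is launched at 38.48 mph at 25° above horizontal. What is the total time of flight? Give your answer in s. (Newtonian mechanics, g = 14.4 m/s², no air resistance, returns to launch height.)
T = 2v₀sin(θ)/g (with unit conversion) = 1.01 s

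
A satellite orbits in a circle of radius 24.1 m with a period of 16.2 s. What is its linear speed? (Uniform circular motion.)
v = 2πr/T = 2π×24.1/16.2 = 9.35 m/s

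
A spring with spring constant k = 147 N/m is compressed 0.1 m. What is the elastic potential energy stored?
PE = ½kx² = ½×147×0.1² = 0.735 J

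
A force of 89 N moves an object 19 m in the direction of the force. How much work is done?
W = Fd = 89×19 = 1691.0 J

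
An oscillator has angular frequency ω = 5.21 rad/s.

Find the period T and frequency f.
T = 2π/ω = 2π/5.21 = 1.206 s; f = ω/2π = 0.8292 Hz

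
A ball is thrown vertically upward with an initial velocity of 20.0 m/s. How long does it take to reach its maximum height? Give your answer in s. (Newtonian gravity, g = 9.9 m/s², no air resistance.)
t_up = v₀/g = 2.02 s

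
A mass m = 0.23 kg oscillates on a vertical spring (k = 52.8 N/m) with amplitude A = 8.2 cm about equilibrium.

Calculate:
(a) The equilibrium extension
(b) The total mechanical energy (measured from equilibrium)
x_eq = mg/k = 0.23×9.81/52.8 = 0.04273 m = 4.273 cm
E = ½kA² = ½×52.8×(0.082)² = 0.1775 J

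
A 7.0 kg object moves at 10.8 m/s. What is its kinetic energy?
KE = ½mv² = ½×7.0×10.8² = 408.24 J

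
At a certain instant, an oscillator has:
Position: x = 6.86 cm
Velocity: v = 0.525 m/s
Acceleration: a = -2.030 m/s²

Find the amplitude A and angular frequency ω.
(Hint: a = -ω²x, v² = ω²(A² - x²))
a = −ω²x → ω = √(|a|/x) = √(2.03/0.0686) = 5.44 rad/s
v² = ω²(A² − x²) → A = √(x² + v²/ω²) = √(0.0686² + 0.525²/5.44²) = 0.1184 m = 11.84 cm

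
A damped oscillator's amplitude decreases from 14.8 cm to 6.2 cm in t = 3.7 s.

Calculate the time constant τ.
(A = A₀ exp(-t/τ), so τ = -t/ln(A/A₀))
A/A₀ = 6.2/14.8 = 0.4189; ln(A/A₀) = -0.8701
τ = −t/ln(A/A₀) = −3.7/-0.8701 = 4.252 s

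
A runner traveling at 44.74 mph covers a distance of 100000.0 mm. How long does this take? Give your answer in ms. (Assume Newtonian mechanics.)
t = d/v (with unit conversion) = 5000.0 ms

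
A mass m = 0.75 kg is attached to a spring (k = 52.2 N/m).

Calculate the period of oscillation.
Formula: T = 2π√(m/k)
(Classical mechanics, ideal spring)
T = 2π√(m/k) = 2π√(0.75/52.2) = 0.7531 s; f = 1/T = 1.328 Hz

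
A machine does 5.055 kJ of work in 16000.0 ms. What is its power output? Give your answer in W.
P = W/t = 5055 J / 16 s = 315.9 W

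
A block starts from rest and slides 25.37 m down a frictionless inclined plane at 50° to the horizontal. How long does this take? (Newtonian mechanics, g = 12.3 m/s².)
a = g sin(θ) = 12.3 × sin(50°) = 9.42 m/s²
t = √(2d/a) = √(2 × 25.37 / 9.42) = 2.32 s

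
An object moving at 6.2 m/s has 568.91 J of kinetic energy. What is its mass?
KE = ½mv² → m = 2KE/v² = 2×568.91/6.2² = 29.6 kg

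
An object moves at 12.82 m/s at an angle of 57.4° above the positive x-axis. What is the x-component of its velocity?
vₓ = v cos(θ) = 12.82 × cos(57.4°) = 6.91 m/s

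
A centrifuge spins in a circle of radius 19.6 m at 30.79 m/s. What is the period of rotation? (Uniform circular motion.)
T = 2πr/v = 2π×19.6/30.79 = 4.0 s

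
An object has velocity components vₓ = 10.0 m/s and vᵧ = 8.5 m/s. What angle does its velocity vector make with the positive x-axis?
θ = arctan(vᵧ/vₓ) = arctan(8.5/10.0) = 40.36°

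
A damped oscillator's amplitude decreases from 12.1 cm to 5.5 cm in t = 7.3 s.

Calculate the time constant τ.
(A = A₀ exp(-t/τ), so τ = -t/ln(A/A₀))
A/A₀ = 5.5/12.1 = 0.4545; ln(A/A₀) = -0.7885
τ = −t/ln(A/A₀) = −7.3/-0.7885 = 9.259 s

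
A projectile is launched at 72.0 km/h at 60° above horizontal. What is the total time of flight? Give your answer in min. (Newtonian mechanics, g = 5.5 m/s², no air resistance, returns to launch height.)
T = 2v₀sin(θ)/g (with unit conversion) = 0.105 min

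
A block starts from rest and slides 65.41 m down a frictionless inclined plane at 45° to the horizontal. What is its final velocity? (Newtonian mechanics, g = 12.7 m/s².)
a = g sin(θ) = 12.7 × sin(45°) = 8.98 m/s²
v = √(2ad) = √(2 × 8.98 × 65.41) = 34.28 m/s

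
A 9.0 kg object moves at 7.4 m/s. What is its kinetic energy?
KE = ½mv² = ½×9.0×7.4² = 246.42 J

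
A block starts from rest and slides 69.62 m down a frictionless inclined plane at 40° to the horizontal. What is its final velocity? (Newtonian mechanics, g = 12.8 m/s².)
a = g sin(θ) = 12.8 × sin(40°) = 8.23 m/s²
v = √(2ad) = √(2 × 8.23 × 69.62) = 33.85 m/s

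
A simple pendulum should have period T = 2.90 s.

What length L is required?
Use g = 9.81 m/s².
T = 2π√(L/g) → L = g(T/2π)² = 9.81×(2.9/2π)² = 2.09 m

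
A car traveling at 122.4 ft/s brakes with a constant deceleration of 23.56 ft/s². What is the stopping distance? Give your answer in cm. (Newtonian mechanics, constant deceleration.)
d = v₀² / (2a) (with unit conversion) = 9691.0 cm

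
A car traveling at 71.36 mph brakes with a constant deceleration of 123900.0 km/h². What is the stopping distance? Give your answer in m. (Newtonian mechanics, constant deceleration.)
d = v₀² / (2a) (with unit conversion) = 53.22 m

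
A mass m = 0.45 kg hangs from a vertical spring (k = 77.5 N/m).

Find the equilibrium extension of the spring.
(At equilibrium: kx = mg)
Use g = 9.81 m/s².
x_eq = mg/k = 0.45×9.81/77.5 = 0.05696 m = 5.696 cm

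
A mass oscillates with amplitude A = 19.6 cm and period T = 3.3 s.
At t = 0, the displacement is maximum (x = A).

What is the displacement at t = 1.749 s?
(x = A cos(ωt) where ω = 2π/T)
ω = 2π/T = 2π/3.3 = 1.904 rad/s
x = A cos(ωt) = 19.6×cos(1.904×1.749) = -19.25 cm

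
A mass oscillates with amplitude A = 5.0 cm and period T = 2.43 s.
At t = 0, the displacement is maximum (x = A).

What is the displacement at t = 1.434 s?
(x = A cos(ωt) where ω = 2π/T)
ω = 2π/T = 2π/2.43 = 2.586 rad/s
x = A cos(ωt) = 5.0×cos(2.586×1.434) = -4.22 cm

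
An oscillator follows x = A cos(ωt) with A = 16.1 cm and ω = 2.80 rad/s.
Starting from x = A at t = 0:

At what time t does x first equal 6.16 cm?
cos(ωt) = x/A = 6.16/16.1 = 0.3826
ωt = arccos(0.3826) = 1.178 rad
t = 1.178/2.8 = 0.4208 s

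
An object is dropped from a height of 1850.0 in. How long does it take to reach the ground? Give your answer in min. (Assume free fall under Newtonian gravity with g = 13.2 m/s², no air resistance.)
t = √(2h/g) (with unit conversion) = 0.04447 min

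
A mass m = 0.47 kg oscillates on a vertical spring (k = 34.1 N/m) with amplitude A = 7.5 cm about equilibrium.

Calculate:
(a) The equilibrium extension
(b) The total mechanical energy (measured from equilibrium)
x_eq = mg/k = 0.47×9.81/34.1 = 0.1352 m = 13.52 cm
E = ½kA² = ½×34.1×(0.075)² = 0.09591 J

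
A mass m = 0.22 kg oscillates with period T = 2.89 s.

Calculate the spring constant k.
T = 2π√(m/k) → k = m(2π/T)² = 0.22×(2π/2.89)² = 1.04 N/m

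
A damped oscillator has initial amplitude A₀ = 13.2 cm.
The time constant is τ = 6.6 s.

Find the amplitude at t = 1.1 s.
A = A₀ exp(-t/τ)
A = A₀ exp(−t/τ) = 13.2×exp(−1.1/6.6) = 11.17 cm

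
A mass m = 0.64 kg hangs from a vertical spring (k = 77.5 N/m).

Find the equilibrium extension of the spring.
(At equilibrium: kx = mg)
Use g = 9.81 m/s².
x_eq = mg/k = 0.64×9.81/77.5 = 0.08101 m = 8.101 cm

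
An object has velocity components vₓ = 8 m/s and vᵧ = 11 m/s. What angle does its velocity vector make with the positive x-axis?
θ = arctan(vᵧ/vₓ) = arctan(11/8) = 53.97°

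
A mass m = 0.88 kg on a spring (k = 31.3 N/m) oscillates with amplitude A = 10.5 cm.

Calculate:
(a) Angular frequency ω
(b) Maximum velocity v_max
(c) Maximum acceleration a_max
ω = √(k/m) = √(31.3/0.88) = 5.964 rad/s
v_max = ωA = 5.964×0.105 = 0.6262 m/s
a_max = ω²A = 5.964²×0.105 = 3.735 m/s²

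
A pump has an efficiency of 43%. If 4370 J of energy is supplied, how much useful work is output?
W_out = η × W_in = 0.43 × 4370 = 1879.1 J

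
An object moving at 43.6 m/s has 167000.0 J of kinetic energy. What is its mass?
KE = ½mv² → m = 2KE/v² = 2×167000.0/43.6² = 175.7 kg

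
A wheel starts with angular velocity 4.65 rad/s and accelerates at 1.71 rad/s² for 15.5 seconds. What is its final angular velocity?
ω = ω₀ + αt = 4.65 + 1.71 × 15.5 = 31.16 rad/s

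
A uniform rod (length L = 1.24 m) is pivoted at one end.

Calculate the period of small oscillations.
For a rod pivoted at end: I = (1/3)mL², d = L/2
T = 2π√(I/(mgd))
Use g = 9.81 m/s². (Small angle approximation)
I/m = (1/3)L² = 0.5125 m²; d = L/2 = 0.62 m
T = 2π√(I/(mgd)) = 2π√(0.5125/(9.81×0.62)) = 1.824 s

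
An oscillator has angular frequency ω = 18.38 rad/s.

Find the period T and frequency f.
T = 2π/ω = 2π/18.38 = 0.3418 s; f = ω/2π = 2.925 Hz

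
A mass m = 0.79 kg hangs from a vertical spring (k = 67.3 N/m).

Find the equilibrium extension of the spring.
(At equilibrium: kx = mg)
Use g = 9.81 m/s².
x_eq = mg/k = 0.79×9.81/67.3 = 0.1152 m = 11.52 cm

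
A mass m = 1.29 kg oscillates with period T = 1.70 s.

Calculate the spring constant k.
T = 2π√(m/k) → k = m(2π/T)² = 1.29×(2π/1.7)² = 17.62 N/m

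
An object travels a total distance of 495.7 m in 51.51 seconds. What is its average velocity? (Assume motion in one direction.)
v_avg = Δd / Δt = 495.7 / 51.51 = 9.62 m/s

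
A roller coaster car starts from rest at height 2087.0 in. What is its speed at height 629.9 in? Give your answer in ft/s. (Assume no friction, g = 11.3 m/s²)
mgh₁ = ½mv₂² + mgh₂ → v₂ = √(2g(h₁−h₂)) = √(2×11.3×(53.01−16)) = 28.92 m/s = 94.89 ft/s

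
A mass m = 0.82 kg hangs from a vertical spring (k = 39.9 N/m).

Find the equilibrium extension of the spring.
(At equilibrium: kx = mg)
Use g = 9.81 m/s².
x_eq = mg/k = 0.82×9.81/39.9 = 0.2016 m = 20.16 cm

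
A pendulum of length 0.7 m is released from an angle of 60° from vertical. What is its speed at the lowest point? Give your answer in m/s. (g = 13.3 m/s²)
h = L(1 − cosθ) = 0.7×(1 − cos60°) = 0.35 m
v = √(2gh) = √(2×13.3×0.35) = 3.051 m/s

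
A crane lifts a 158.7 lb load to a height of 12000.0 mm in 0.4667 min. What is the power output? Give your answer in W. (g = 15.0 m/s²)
W = mgh = 71.99×15.0×12 = 1.296e+04 J
P = W/t = 1.296e+04/28 = 462.7 W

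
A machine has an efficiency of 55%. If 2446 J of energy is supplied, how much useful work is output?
W_out = η × W_in = 0.55 × 2446 = 1345.3 J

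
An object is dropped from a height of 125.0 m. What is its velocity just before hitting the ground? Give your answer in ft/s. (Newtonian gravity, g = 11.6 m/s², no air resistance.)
v = √(2gh) (with unit conversion) = 176.7 ft/s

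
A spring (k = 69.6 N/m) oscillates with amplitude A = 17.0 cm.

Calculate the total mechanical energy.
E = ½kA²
E = ½kA² = ½×69.6×(0.17)² = 1.006 J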